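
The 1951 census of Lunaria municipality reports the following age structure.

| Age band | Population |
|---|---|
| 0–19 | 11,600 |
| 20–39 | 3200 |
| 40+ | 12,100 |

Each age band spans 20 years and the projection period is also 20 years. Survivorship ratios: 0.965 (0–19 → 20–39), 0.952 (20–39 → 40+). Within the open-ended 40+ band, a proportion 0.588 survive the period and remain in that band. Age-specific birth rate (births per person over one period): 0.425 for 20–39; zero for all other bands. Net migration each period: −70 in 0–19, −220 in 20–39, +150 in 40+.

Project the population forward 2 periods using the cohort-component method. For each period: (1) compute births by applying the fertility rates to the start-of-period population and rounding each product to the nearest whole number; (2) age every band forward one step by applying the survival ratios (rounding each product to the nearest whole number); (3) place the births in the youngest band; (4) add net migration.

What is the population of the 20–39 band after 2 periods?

Let group 1 be 0–19 through group 3 = 40+.
— Period 1 —
Births: 3200 * 0.425 = 1360
Group 2: 11600 * 0.965 = 11194
Group 3: 3200 * 0.952 + 12100 * 0.588 = 3046 + 7115 = 10161
Net migration: Group 1 − 70 → 1290; Group 2 − 220 → 10974; Group 3 + 150 → 10311
Population now: 0–19=1290, 20–39=10974, 40+=10311
— Period 2 —
Births: 10974 * 0.425 = 4664
Group 2: 1290 * 0.965 = 1245
Group 3: 10974 * 0.952 + 10311 * 0.588 = 10447 + 6063 = 16510
Net migration: Group 1 − 70 → 4594; Group 2 − 220 → 1025; Group 3 + 150 → 16660
Population now: 0–19=4594, 20–39=1025, 40+=16660

1025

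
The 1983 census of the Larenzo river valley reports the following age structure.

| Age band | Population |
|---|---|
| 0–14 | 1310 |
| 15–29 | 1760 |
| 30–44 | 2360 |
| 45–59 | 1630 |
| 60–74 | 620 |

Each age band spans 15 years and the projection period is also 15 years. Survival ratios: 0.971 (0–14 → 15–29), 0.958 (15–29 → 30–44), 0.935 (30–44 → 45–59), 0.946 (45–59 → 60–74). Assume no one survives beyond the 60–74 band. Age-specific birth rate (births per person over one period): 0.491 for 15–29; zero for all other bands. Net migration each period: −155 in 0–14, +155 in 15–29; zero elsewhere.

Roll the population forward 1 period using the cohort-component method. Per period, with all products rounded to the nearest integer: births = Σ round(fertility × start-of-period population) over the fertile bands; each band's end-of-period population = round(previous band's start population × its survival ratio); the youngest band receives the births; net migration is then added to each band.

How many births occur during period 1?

864

Period 1:
Births: 1760 × 0.491 = 864
15–29: 1310 × 0.971 = 1272
30–44: 1760 × 0.958 = 1686
45–59: 2360 × 0.935 = 2207
60–74: 1630 × 0.946 = 1542
Net migration: 0–14 − 155 → 709; 15–29 + 155 → 1427
Giving 709 / 1427 / 1686 / 2207 / 1542.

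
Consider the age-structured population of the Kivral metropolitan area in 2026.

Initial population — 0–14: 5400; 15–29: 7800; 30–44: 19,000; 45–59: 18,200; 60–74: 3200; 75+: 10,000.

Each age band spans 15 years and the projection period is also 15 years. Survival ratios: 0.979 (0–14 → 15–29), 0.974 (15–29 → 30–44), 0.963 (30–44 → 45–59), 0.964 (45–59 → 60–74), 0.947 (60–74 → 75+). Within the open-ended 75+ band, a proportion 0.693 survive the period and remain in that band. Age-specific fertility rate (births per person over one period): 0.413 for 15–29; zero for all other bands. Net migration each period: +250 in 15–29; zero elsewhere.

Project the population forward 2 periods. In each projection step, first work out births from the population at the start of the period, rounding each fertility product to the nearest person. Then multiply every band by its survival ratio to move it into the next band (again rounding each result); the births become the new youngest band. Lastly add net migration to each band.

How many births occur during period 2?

2287

Period 1.
Births: 7800 * 0.413 = 3221
15–29: 5400 * 0.979 = 5287
30–44: 7800 * 0.974 = 7597
45–59: 19000 * 0.963 = 18297
60–74: 18200 * 0.964 = 17545
75+: 3200 * 0.947 + 10000 * 0.693 = 3030 + 6930 = 9960
Net migration: 15–29 + 250 → 5537
Population now: 0–14=3221, 15–29=5537, 30–44=7597, 45–59=18297, 60–74=17545, 75+=9960
Period 2.
Births: 5537 * 0.413 = 2287
15–29: 3221 * 0.979 = 3153
30–44: 5537 * 0.974 = 5393
45–59: 7597 * 0.963 = 7316
60–74: 18297 * 0.964 = 17638
75+: 17545 * 0.947 + 9960 * 0.693 = 16615 + 6902 = 23517
Net migration: 15–29 + 250 → 3403
Population now: 0–14=2287, 15–29=3403, 30–44=5393, 45–59=7316, 60–74=17638, 75+=23517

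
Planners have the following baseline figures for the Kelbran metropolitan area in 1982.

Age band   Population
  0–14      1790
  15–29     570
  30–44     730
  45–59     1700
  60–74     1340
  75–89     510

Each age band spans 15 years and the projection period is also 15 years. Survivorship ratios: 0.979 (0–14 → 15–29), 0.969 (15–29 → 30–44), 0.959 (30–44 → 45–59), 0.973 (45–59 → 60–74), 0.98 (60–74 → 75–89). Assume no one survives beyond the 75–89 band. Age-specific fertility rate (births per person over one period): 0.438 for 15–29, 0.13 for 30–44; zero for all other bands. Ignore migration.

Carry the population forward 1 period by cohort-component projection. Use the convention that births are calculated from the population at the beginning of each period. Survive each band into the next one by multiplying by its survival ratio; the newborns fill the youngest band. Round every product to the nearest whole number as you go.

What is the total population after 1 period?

(Bands numbered youngest = 1 to oldest = 6.)
— Period 1 —
Births: 570 × 0.438 = 250, 730 × 0.13 = 95 → 345
Band 2: 1790 × 0.979 = 1752
Band 3: 570 × 0.969 = 552
Band 4: 730 × 0.959 = 700
Band 5: 1700 × 0.973 = 1654
Band 6: 1340 × 0.98 = 1313
Giving 345 / 1752 / 552 / 700 / 1654 / 1313.
Total after period 1: 345 + 1752 + 552 + 700 + 1654 + 1313 = 6316

6316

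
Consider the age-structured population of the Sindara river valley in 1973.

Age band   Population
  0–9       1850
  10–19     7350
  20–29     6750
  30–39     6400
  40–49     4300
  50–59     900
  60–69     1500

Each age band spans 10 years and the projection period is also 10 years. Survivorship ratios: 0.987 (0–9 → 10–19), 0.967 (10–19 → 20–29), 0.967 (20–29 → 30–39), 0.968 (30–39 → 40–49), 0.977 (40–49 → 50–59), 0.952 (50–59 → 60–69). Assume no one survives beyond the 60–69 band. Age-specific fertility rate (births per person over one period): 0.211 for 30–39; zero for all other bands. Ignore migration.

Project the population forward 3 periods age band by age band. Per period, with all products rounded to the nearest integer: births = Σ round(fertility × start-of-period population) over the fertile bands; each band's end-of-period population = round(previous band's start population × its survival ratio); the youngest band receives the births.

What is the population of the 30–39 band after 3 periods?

(Bands numbered youngest = 1 to oldest = 7.)
— Period 1 —
Births: 6400 × 0.211 = 1350
Band 2: 1850 × 0.987 = 1826
Band 3: 7350 × 0.967 = 7107
Band 4: 6750 × 0.967 = 6527
Band 5: 6400 × 0.968 = 6195
Band 6: 4300 × 0.977 = 4201
Band 7: 900 × 0.952 = 857
Giving 1350 / 1826 / 7107 / 6527 / 6195 / 4201 / 857.
— Period 2 —
Births: 6527 × 0.211 = 1377
Band 2: 1350 × 0.987 = 1332
Band 3: 1826 × 0.967 = 1766
Band 4: 7107 × 0.967 = 6872
Band 5: 6527 × 0.968 = 6318
Band 6: 6195 × 0.977 = 6053
Band 7: 4201 × 0.952 = 3999
Giving 1377 / 1332 / 1766 / 6872 / 6318 / 6053 / 3999.
— Period 3 —
Births: 6872 × 0.211 = 1450
Band 2: 1377 × 0.987 = 1359
Band 3: 1332 × 0.967 = 1288
Band 4: 1766 × 0.967 = 1708
Band 5: 6872 × 0.968 = 6652
Band 6: 6318 × 0.977 = 6173
Band 7: 6053 × 0.952 = 5762
Giving 1450 / 1359 / 1288 / 1708 / 6652 / 6173 / 5762.

1708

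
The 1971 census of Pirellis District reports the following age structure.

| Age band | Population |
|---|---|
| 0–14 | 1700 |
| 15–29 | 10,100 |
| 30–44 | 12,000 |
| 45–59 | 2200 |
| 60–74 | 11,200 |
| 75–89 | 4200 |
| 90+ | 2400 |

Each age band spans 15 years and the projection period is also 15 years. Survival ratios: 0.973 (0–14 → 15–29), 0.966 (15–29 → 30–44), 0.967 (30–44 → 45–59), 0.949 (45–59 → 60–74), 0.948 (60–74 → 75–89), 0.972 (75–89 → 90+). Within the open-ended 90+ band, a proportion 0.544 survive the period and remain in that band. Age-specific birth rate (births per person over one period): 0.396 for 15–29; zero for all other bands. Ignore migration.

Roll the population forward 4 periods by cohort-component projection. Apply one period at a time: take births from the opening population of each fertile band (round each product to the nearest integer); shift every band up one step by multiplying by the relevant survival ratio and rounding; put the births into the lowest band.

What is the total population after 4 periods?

31071

Numbering the groups 1..7 from youngest to oldest:
Period 1:
Births: 10100 × 0.396 = 4000
Group 2: 1700 × 0.973 = 1654
Group 3: 10100 × 0.966 = 9757
Group 4: 12000 × 0.967 = 11604
Group 5: 2200 × 0.949 = 2088
Group 6: 11200 × 0.948 = 10618
Group 7: 4200 × 0.972 + 2400 × 0.544 = 4082 + 1306 = 5388
End of period: [4000, 1654, 9757, 11604, 2088, 10618, 5388]
Period 2:
Births: 1654 × 0.396 = 655
Group 2: 4000 × 0.973 = 3892
Group 3: 1654 × 0.966 = 1598
Group 4: 9757 × 0.967 = 9435
Group 5: 11604 × 0.949 = 11012
Group 6: 2088 × 0.948 = 1979
Group 7: 10618 × 0.972 + 5388 × 0.544 = 10321 + 2931 = 13252
End of period: [655, 3892, 1598, 9435, 11012, 1979, 13252]
Period 3:
Births: 3892 × 0.396 = 1541
Group 2: 655 × 0.973 = 637
Group 3: 3892 × 0.966 = 3760
Group 4: 1598 × 0.967 = 1545
Group 5: 9435 × 0.949 = 8954
Group 6: 11012 × 0.948 = 10439
Group 7: 1979 × 0.972 + 13252 × 0.544 = 1924 + 7209 = 9133
End of period: [1541, 637, 3760, 1545, 8954, 10439, 9133]
Period 4:
Births: 637 × 0.396 = 252
Group 2: 1541 × 0.973 = 1499
Group 3: 637 × 0.966 = 615
Group 4: 3760 × 0.967 = 3636
Group 5: 1545 × 0.949 = 1466
Group 6: 8954 × 0.948 = 8488
Group 7: 10439 × 0.972 + 9133 × 0.544 = 10147 + 4968 = 15115
End of period: [252, 1499, 615, 3636, 1466, 8488, 15115]
Total after period 4: 252 + 1499 + 615 + 3636 + 1466 + 8488 + 15115 = 31071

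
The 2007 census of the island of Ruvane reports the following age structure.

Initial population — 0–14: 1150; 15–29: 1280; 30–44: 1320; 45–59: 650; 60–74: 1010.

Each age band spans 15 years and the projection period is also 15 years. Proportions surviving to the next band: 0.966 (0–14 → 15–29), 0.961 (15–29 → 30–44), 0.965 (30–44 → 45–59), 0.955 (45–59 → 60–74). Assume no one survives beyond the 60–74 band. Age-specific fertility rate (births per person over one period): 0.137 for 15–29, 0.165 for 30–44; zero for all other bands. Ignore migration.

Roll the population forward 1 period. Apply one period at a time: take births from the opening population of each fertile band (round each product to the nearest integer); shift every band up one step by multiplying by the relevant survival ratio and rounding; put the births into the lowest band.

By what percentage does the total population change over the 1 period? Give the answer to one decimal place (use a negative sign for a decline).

— Period 1 —
Births: 1280 × 0.137 = 175  |  1320 × 0.165 = 218 → total 393
15–29: 1150 × 0.966 = 1111
30–44: 1280 × 0.961 = 1230
45–59: 1320 × 0.965 = 1274
60–74: 650 × 0.955 = 621
Population now: 0–14=393, 15–29=1111, 30–44=1230, 45–59=1274, 60–74=621
Total: 5410 → 4629; change = -781; percentage change = -14.4%

-14.4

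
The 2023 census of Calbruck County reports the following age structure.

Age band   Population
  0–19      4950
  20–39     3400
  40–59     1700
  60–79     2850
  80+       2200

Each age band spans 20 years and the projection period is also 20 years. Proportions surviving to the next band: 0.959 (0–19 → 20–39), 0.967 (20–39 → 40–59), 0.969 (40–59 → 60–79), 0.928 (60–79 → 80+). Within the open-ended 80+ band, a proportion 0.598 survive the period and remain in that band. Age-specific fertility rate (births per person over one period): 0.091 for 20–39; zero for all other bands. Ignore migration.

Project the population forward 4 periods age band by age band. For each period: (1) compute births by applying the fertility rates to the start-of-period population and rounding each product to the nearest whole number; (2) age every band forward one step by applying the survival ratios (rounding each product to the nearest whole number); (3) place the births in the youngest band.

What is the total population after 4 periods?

8031

After projecting period 1:
Births: 3400 × 0.091 = 309
20–39: 4950 × 0.959 = 4747
40–59: 3400 × 0.967 = 3288
60–79: 1700 × 0.969 = 1647
80+: 2850 × 0.928 + 2200 × 0.598 = 2645 + 1316 = 3961
→ [309, 4747, 3288, 1647, 3961]
After projecting period 2:
Births: 4747 × 0.091 = 432
20–39: 309 × 0.959 = 296
40–59: 4747 × 0.967 = 4590
60–79: 3288 × 0.969 = 3186
80+: 1647 × 0.928 + 3961 × 0.598 = 1528 + 2369 = 3897
→ [432, 296, 4590, 3186, 3897]
After projecting period 3:
Births: 296 × 0.091 = 27
20–39: 432 × 0.959 = 414
40–59: 296 × 0.967 = 286
60–79: 4590 × 0.969 = 4448
80+: 3186 × 0.928 + 3897 × 0.598 = 2957 + 2330 = 5287
→ [27, 414, 286, 4448, 5287]
After projecting period 4:
Births: 414 × 0.091 = 38
20–39: 27 × 0.959 = 26
40–59: 414 × 0.967 = 400
60–79: 286 × 0.969 = 277
80+: 4448 × 0.928 + 5287 × 0.598 = 4128 + 3162 = 7290
→ [38, 26, 400, 277, 7290]
Total after period 4: 38 + 26 + 400 + 277 + 7290 = 8031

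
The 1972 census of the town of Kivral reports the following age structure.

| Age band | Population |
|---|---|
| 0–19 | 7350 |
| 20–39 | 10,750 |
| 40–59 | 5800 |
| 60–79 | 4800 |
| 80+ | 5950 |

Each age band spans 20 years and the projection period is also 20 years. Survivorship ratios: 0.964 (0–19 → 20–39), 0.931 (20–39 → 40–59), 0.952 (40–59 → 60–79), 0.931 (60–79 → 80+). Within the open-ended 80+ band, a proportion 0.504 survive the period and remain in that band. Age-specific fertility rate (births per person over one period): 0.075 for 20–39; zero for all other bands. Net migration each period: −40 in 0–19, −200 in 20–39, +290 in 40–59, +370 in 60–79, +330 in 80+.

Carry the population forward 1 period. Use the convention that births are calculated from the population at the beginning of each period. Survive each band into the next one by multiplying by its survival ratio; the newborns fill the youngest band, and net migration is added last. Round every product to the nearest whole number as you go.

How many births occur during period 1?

— Period 1 —
Births: 10750 * 0.075 = 806
20–39: 7350 * 0.964 = 7085
40–59: 10750 * 0.931 = 10008
60–79: 5800 * 0.952 = 5522
80+: 4800 * 0.931 + 5950 * 0.504 = 4469 + 2999 = 7468
Net migration: 0–19 − 40 → 766; 20–39 − 200 → 6885; 40–59 + 290 → 10298; 60–79 + 370 → 5892; 80+ + 330 → 7798
End of period: [766, 6885, 10298, 5892, 7798]

806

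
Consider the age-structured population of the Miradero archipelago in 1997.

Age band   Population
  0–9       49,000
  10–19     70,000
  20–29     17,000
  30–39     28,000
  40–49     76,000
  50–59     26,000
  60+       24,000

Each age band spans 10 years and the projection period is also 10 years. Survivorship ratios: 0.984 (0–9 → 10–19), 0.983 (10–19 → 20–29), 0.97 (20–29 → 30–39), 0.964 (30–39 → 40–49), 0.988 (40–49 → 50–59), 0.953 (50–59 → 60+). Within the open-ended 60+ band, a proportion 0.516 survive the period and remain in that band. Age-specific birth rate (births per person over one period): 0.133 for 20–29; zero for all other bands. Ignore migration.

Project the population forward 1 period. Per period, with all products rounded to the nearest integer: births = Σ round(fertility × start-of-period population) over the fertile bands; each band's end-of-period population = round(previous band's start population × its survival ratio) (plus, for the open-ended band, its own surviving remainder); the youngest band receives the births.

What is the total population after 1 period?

275019

Let band 1 be 0–9 through band 7 = 60+.
Period 1:
Births: 17000 * 0.133 = 2261
Band 2: 49000 * 0.984 = 48216
Band 3: 70000 * 0.983 = 68810
Band 4: 17000 * 0.97 = 16490
Band 5: 28000 * 0.964 = 26992
Band 6: 76000 * 0.988 = 75088
Band 7: 26000 * 0.953 + 24000 * 0.516 = 24778 + 12384 = 37162
Giving 2261 / 48216 / 68810 / 16490 / 26992 / 75088 / 37162.
Total after period 1: 2261 + 48216 + 68810 + 16490 + 26992 + 75088 + 37162 = 275019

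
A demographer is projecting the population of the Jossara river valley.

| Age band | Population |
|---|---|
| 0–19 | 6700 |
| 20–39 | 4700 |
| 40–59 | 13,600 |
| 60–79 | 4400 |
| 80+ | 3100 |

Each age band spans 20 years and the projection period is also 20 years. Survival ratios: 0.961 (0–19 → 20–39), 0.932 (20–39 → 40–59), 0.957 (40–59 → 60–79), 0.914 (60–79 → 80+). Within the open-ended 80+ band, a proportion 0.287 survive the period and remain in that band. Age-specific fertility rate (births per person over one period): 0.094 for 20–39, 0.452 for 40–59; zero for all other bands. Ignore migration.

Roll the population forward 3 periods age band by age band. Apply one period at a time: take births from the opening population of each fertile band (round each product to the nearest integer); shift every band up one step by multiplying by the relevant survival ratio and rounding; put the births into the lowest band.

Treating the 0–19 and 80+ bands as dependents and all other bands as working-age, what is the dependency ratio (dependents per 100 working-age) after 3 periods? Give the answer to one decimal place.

77.6

Period 1.
Births: 4700 × 0.094 = 442, 13600 × 0.452 = 6147 ⇒ total 6589
20–39: 6700 × 0.961 = 6439
40–59: 4700 × 0.932 = 4380
60–79: 13600 × 0.957 = 13015
80+: 4400 × 0.914 + 3100 × 0.287 = 4022 + 890 = 4912
Giving 6589 / 6439 / 4380 / 13015 / 4912.
Period 2.
Births: 6439 × 0.094 = 605, 4380 × 0.452 = 1980 ⇒ total 2585
20–39: 6589 × 0.961 = 6332
40–59: 6439 × 0.932 = 6001
60–79: 4380 × 0.957 = 4192
80+: 13015 × 0.914 + 4912 × 0.287 = 11896 + 1410 = 13306
Giving 2585 / 6332 / 6001 / 4192 / 13306.
Period 3.
Births: 6332 × 0.094 = 595, 6001 × 0.452 = 2712 ⇒ total 3307
20–39: 2585 × 0.961 = 2484
40–59: 6332 × 0.932 = 5901
60–79: 6001 × 0.957 = 5743
80+: 4192 × 0.914 + 13306 × 0.287 = 3831 + 3819 = 7650
Giving 3307 / 2484 / 5901 / 5743 / 7650.
Dependents (band 0–19 + band 80+) = 3307 + 7650 = 10957; working-age = 14128; ratio = 10957/14128 × 100 = 77.6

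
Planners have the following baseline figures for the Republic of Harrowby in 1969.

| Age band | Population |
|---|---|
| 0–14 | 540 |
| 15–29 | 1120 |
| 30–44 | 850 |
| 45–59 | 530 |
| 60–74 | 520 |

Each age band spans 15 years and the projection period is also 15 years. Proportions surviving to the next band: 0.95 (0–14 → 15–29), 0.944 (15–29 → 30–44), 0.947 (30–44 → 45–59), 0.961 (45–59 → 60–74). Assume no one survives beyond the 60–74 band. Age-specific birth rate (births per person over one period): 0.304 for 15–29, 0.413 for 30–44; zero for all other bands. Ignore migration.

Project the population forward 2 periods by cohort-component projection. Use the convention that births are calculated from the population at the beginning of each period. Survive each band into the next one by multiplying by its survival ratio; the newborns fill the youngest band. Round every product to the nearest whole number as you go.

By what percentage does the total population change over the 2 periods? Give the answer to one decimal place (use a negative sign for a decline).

-1.5

Period 1:
Births: 1120 * 0.304 = 340, 850 * 0.413 = 351 → 691
15–29: 540 * 0.95 = 513
30–44: 1120 * 0.944 = 1057
45–59: 850 * 0.947 = 805
60–74: 530 * 0.961 = 509
Giving 691 / 513 / 1057 / 805 / 509.
Period 2:
Births: 513 * 0.304 = 156, 1057 * 0.413 = 437 → 593
15–29: 691 * 0.95 = 656
30–44: 513 * 0.944 = 484
45–59: 1057 * 0.947 = 1001
60–74: 805 * 0.961 = 774
Giving 593 / 656 / 484 / 1001 / 774.
Total: 3560 → 3508; change = -52; percentage change = -1.5%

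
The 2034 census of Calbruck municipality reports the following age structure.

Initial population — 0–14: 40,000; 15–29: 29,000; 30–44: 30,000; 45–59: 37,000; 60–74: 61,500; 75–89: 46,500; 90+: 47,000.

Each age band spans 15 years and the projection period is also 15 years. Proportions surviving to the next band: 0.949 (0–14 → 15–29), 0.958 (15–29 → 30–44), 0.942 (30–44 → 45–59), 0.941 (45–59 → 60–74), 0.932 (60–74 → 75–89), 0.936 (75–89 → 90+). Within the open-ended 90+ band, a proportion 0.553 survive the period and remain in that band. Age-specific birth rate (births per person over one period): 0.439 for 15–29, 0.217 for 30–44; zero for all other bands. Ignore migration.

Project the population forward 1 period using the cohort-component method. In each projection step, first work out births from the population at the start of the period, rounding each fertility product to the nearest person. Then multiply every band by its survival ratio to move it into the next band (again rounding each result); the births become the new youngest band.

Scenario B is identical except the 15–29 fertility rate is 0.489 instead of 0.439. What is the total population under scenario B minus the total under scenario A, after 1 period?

1450

(Groups numbered youngest = 1 to oldest = 7.)
[period 1]
Births: 29000 × 0.439 = 12731 ; 30000 × 0.217 = 6510 — total 19241
Group 2: 40000 × 0.949 = 37960
Group 3: 29000 × 0.958 = 27782
Group 4: 30000 × 0.942 = 28260
Group 5: 37000 × 0.941 = 34817
Group 6: 61500 × 0.932 = 57318
Group 7: 46500 × 0.936 + 47000 × 0.553 = 43524 + 25991 = 69515
Giving 19241 / 37960 / 27782 / 28260 / 34817 / 57318 / 69515.
Scenario A total after 1 period: 274893
Scenario B projection —
[period 1]
Births: 29000 × 0.489 = 14181 ; 30000 × 0.217 = 6510 — total 20691
Group 2: 40000 × 0.949 = 37960
Group 3: 29000 × 0.958 = 27782
Group 4: 30000 × 0.942 = 28260
Group 5: 37000 × 0.941 = 34817
Group 6: 61500 × 0.932 = 57318
Group 7: 46500 × 0.936 + 47000 × 0.553 = 43524 + 25991 = 69515
Giving 20691 / 37960 / 27782 / 28260 / 34817 / 57318 / 69515.
Scenario B total after 1 period: 276343
Difference B − A = 276343 − 274893 = 1450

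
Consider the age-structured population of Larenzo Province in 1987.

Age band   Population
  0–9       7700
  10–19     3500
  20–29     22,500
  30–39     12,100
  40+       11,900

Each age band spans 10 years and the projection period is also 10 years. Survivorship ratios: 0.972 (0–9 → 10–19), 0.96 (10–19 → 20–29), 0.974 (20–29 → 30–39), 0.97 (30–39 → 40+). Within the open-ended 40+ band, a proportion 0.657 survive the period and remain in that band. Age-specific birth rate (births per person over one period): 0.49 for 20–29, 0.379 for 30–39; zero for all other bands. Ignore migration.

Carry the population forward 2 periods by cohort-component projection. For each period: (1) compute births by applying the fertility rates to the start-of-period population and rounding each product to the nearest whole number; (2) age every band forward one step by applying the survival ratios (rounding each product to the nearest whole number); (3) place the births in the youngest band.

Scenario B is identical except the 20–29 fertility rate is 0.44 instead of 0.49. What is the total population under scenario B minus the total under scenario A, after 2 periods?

Period 1.
Births: 22500 × 0.49 = 11025, 12100 × 0.379 = 4586 ⇒ total 15611
10–19: 7700 × 0.972 = 7484
20–29: 3500 × 0.96 = 3360
30–39: 22500 × 0.974 = 21915
40+: 12100 × 0.97 + 11900 × 0.657 = 11737 + 7818 = 19555
End of period: [15611, 7484, 3360, 21915, 19555]
Period 2.
Births: 3360 × 0.49 = 1646, 21915 × 0.379 = 8306 ⇒ total 9952
10–19: 15611 × 0.972 = 15174
20–29: 7484 × 0.96 = 7185
30–39: 3360 × 0.974 = 3273
40+: 21915 × 0.97 + 19555 × 0.657 = 21258 + 12848 = 34106
End of period: [9952, 15174, 7185, 3273, 34106]
Scenario A total after 2 periods: 69690
Scenario B projection —
Period 1.
Births: 22500 × 0.44 = 9900, 12100 × 0.379 = 4586 ⇒ total 14486
10–19: 7700 × 0.972 = 7484
20–29: 3500 × 0.96 = 3360
30–39: 22500 × 0.974 = 21915
40+: 12100 × 0.97 + 11900 × 0.657 = 11737 + 7818 = 19555
End of period: [14486, 7484, 3360, 21915, 19555]
Period 2.
Births: 3360 × 0.44 = 1478, 21915 × 0.379 = 8306 ⇒ total 9784
10–19: 14486 × 0.972 = 14080
20–29: 7484 × 0.96 = 7185
30–39: 3360 × 0.974 = 3273
40+: 21915 × 0.97 + 19555 × 0.657 = 21258 + 12848 = 34106
End of period: [9784, 14080, 7185, 3273, 34106]
Scenario B total after 2 periods: 68428
Difference B − A = 68428 − 69690 = -1262

-1262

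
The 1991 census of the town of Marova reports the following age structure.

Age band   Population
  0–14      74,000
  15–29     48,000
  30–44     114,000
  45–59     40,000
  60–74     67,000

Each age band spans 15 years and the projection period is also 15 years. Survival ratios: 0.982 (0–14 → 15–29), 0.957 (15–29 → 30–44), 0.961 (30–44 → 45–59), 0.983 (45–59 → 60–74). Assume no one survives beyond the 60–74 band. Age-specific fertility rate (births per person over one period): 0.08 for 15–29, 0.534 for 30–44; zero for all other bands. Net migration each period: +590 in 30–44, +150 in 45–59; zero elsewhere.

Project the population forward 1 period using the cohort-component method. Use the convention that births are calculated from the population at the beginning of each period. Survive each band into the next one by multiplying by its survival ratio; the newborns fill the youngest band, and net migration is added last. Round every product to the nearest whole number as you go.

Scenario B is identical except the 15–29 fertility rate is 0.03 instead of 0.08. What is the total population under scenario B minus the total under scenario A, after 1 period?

Numbering the bands 1..5 from youngest to oldest:
After projecting period 1:
Births: 48000 × 0.08 = 3840  |  114000 × 0.534 = 60876 → total 64716
Band 2: 74000 × 0.982 = 72668
Band 3: 48000 × 0.957 = 45936
Band 4: 114000 × 0.961 = 109554
Band 5: 40000 × 0.983 = 39320
Net migration: Band 3 + 590 → 46526; Band 4 + 150 → 109704
Giving 64716 / 72668 / 46526 / 109704 / 39320.
Scenario A total after 1 period: 332934
Scenario B projection —
After projecting period 1:
Births: 48000 × 0.03 = 1440  |  114000 × 0.534 = 60876 → total 62316
Band 2: 74000 × 0.982 = 72668
Band 3: 48000 × 0.957 = 45936
Band 4: 114000 × 0.961 = 109554
Band 5: 40000 × 0.983 = 39320
Net migration: Band 3 + 590 → 46526; Band 4 + 150 → 109704
Giving 62316 / 72668 / 46526 / 109704 / 39320.
Scenario B total after 1 period: 330534
Difference B − A = 330534 − 332934 = -2400

-2400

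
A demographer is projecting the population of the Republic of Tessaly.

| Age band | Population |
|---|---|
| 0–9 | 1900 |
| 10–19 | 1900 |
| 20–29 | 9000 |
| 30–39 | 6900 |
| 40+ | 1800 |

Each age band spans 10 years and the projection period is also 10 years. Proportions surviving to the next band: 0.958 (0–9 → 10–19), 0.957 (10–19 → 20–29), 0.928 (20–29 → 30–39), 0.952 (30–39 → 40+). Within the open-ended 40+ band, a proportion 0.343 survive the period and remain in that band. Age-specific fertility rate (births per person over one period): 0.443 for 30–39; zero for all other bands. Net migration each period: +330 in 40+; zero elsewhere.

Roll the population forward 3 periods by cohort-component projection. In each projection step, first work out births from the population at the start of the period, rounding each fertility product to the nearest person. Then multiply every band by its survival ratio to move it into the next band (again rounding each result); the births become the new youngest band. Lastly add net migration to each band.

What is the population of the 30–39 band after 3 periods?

— Period 1 —
Births: 6900 × 0.443 = 3057
10–19: 1900 × 0.958 = 1820
20–29: 1900 × 0.957 = 1818
30–39: 9000 × 0.928 = 8352
40+: 6900 × 0.952 + 1800 × 0.343 = 6569 + 617 = 7186
Net migration: 40+ + 330 → 7516
End of period: [3057, 1820, 1818, 8352, 7516]
— Period 2 —
Births: 8352 × 0.443 = 3700
10–19: 3057 × 0.958 = 2929
20–29: 1820 × 0.957 = 1742
30–39: 1818 × 0.928 = 1687
40+: 8352 × 0.952 + 7516 × 0.343 = 7951 + 2578 = 10529
Net migration: 40+ + 330 → 10859
End of period: [3700, 2929, 1742, 1687, 10859]
— Period 3 —
Births: 1687 × 0.443 = 747
10–19: 3700 × 0.958 = 3545
20–29: 2929 × 0.957 = 2803
30–39: 1742 × 0.928 = 1617
40+: 1687 × 0.952 + 10859 × 0.343 = 1606 + 3725 = 5331
Net migration: 40+ + 330 → 5661
End of period: [747, 3545, 2803, 1617, 5661]

1617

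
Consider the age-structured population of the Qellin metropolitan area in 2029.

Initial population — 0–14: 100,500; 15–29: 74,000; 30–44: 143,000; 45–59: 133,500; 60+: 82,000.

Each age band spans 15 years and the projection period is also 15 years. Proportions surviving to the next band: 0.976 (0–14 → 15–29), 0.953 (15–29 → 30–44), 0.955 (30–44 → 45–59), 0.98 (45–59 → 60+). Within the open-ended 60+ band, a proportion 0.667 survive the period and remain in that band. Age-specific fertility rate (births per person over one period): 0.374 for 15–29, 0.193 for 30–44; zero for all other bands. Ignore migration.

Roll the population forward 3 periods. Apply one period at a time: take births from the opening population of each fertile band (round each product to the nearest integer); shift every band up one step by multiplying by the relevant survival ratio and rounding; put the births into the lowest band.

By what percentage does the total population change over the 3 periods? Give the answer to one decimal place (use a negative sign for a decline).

-12.6

Period 1:
Births: 74000 * 0.374 = 27676  |  143000 * 0.193 = 27599 — total 55275
15–29: 100500 * 0.976 = 98088
30–44: 74000 * 0.953 = 70522
45–59: 143000 * 0.955 = 136565
60+: 133500 * 0.98 + 82000 * 0.667 = 130830 + 54694 = 185524
End of period: [55275, 98088, 70522, 136565, 185524]
Period 2:
Births: 98088 * 0.374 = 36685  |  70522 * 0.193 = 13611 — total 50296
15–29: 55275 * 0.976 = 53948
30–44: 98088 * 0.953 = 93478
45–59: 70522 * 0.955 = 67349
60+: 136565 * 0.98 + 185524 * 0.667 = 133834 + 123745 = 257579
End of period: [50296, 53948, 93478, 67349, 257579]
Period 3:
Births: 53948 * 0.374 = 20177  |  93478 * 0.193 = 18041 — total 38218
15–29: 50296 * 0.976 = 49089
30–44: 53948 * 0.953 = 51412
45–59: 93478 * 0.955 = 89271
60+: 67349 * 0.98 + 257579 * 0.667 = 66002 + 171805 = 237807
End of period: [38218, 49089, 51412, 89271, 237807]
Total: 533000 → 465797; change = -67203; percentage change = -12.6%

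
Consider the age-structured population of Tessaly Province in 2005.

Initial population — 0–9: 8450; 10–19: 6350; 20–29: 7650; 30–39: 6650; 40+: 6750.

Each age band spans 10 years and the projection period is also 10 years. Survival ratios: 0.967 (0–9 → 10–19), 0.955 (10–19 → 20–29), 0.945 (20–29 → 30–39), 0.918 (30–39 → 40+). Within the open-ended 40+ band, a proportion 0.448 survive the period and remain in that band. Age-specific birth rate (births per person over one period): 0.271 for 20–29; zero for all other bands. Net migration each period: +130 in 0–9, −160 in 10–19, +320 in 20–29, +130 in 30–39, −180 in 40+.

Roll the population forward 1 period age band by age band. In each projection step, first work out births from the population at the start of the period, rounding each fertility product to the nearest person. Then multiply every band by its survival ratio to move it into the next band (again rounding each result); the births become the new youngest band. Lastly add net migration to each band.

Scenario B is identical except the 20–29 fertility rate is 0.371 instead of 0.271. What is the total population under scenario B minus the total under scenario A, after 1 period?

Period 1:
Births: 7650 × 0.271 = 2073
10–19: 8450 × 0.967 = 8171
20–29: 6350 × 0.955 = 6064
30–39: 7650 × 0.945 = 7229
40+: 6650 × 0.918 + 6750 × 0.448 = 6105 + 3024 = 9129
Net migration: 0–9 + 130 → 2203; 10–19 − 160 → 8011; 20–29 + 320 → 6384; 30–39 + 130 → 7359; 40+ − 180 → 8949
→ [2203, 8011, 6384, 7359, 8949]
Scenario A total after 1 period: 32906
Scenario B projection —
Period 1:
Births: 7650 × 0.371 = 2838
10–19: 8450 × 0.967 = 8171
20–29: 6350 × 0.955 = 6064
30–39: 7650 × 0.945 = 7229
40+: 6650 × 0.918 + 6750 × 0.448 = 6105 + 3024 = 9129
Net migration: 0–9 + 130 → 2968; 10–19 − 160 → 8011; 20–29 + 320 → 6384; 30–39 + 130 → 7359; 40+ − 180 → 8949
→ [2968, 8011, 6384, 7359, 8949]
Scenario B total after 1 period: 33671
Difference B − A = 33671 − 32906 = 765

765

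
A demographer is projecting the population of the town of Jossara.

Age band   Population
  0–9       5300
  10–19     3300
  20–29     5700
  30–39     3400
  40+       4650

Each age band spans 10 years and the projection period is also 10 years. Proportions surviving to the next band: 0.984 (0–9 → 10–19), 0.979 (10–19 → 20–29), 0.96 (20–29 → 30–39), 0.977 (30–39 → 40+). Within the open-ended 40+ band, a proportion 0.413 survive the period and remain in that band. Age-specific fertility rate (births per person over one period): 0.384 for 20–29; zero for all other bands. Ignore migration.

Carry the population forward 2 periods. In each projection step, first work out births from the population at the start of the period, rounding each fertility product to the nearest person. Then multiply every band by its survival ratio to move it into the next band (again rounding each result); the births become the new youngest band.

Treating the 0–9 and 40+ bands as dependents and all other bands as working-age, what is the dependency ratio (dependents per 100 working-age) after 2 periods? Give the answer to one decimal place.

84.5

Call the groups 1 to 5, youngest first.
Period 1.
Births: 5700 × 0.384 = 2189
Group 2: 5300 × 0.984 = 5215
Group 3: 3300 × 0.979 = 3231
Group 4: 5700 × 0.96 = 5472
Group 5: 3400 × 0.977 + 4650 × 0.413 = 3322 + 1920 = 5242
Population now: 0–9=2189, 10–19=5215, 20–29=3231, 30–39=5472, 40+=5242
Period 2.
Births: 3231 × 0.384 = 1241
Group 2: 2189 × 0.984 = 2154
Group 3: 5215 × 0.979 = 5105
Group 4: 3231 × 0.96 = 3102
Group 5: 5472 × 0.977 + 5242 × 0.413 = 5346 + 2165 = 7511
Population now: 0–9=1241, 10–19=2154, 20–29=5105, 30–39=3102, 40+=7511
Dependents (band 0–9 + band 40+) = 1241 + 7511 = 8752; working-age = 10361; ratio = 8752/10361 × 100 = 84.5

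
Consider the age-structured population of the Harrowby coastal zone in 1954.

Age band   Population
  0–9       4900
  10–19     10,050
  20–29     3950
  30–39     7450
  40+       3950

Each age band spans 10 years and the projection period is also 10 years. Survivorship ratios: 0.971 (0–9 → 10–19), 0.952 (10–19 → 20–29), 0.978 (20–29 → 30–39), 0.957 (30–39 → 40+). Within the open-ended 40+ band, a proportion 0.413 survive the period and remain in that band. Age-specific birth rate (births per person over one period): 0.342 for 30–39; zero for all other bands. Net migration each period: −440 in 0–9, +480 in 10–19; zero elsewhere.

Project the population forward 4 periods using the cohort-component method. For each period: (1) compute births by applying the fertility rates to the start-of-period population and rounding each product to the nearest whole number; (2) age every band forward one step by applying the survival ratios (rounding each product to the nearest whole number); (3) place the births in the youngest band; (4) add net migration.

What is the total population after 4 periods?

Call the bands 1 to 5, youngest first.
Period 1:
Births: 7450 * 0.342 = 2548
Band 2: 4900 * 0.971 = 4758
Band 3: 10050 * 0.952 = 9568
Band 4: 3950 * 0.978 = 3863
Band 5: 7450 * 0.957 + 3950 * 0.413 = 7130 + 1631 = 8761
Net migration: Band 1 − 440 → 2108; Band 2 + 480 → 5238
→ [2108, 5238, 9568, 3863, 8761]
Period 2:
Births: 3863 * 0.342 = 1321
Band 2: 2108 * 0.971 = 2047
Band 3: 5238 * 0.952 = 4987
Band 4: 9568 * 0.978 = 9358
Band 5: 3863 * 0.957 + 8761 * 0.413 = 3697 + 3618 = 7315
Net migration: Band 1 − 440 → 881; Band 2 + 480 → 2527
→ [881, 2527, 4987, 9358, 7315]
Period 3:
Births: 9358 * 0.342 = 3200
Band 2: 881 * 0.971 = 855
Band 3: 2527 * 0.952 = 2406
Band 4: 4987 * 0.978 = 4877
Band 5: 9358 * 0.957 + 7315 * 0.413 = 8956 + 3021 = 11977
Net migration: Band 1 − 440 → 2760; Band 2 + 480 → 1335
→ [2760, 1335, 2406, 4877, 11977]
Period 4:
Births: 4877 * 0.342 = 1668
Band 2: 2760 * 0.971 = 2680
Band 3: 1335 * 0.952 = 1271
Band 4: 2406 * 0.978 = 2353
Band 5: 4877 * 0.957 + 11977 * 0.413 = 4667 + 4947 = 9614
Net migration: Band 1 − 440 → 1228; Band 2 + 480 → 3160
→ [1228, 3160, 1271, 2353, 9614]
Total after period 4: 1228 + 3160 + 1271 + 2353 + 9614 = 17626

17626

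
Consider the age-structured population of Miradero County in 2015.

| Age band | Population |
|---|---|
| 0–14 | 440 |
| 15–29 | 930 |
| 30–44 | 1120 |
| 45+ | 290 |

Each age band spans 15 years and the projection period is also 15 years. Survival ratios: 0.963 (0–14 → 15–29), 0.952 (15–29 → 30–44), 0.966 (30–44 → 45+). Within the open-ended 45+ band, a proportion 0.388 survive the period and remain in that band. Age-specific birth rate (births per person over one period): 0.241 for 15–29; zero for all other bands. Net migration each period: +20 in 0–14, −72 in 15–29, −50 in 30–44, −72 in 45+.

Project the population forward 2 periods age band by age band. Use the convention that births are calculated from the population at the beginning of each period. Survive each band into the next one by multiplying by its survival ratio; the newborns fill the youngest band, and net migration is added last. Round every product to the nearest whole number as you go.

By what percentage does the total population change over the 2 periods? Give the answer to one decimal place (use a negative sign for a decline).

-38.0

Numbering the bands 1..4 from youngest to oldest:
— Period 1 —
Births: 930 * 0.241 = 224
Band 2: 440 * 0.963 = 424
Band 3: 930 * 0.952 = 885
Band 4: 1120 * 0.966 + 290 * 0.388 = 1082 + 113 = 1195
Net migration: Band 1 + 20 → 244; Band 2 − 72 → 352; Band 3 − 50 → 835; Band 4 − 72 → 1123
Giving 244 / 352 / 835 / 1123.
— Period 2 —
Births: 352 * 0.241 = 85
Band 2: 244 * 0.963 = 235
Band 3: 352 * 0.952 = 335
Band 4: 835 * 0.966 + 1123 * 0.388 = 807 + 436 = 1243
Net migration: Band 1 + 20 → 105; Band 2 − 72 → 163; Band 3 − 50 → 285; Band 4 − 72 → 1171
Giving 105 / 163 / 285 / 1171.
Total: 2780 → 1724; change = -1056; percentage change = -38.0%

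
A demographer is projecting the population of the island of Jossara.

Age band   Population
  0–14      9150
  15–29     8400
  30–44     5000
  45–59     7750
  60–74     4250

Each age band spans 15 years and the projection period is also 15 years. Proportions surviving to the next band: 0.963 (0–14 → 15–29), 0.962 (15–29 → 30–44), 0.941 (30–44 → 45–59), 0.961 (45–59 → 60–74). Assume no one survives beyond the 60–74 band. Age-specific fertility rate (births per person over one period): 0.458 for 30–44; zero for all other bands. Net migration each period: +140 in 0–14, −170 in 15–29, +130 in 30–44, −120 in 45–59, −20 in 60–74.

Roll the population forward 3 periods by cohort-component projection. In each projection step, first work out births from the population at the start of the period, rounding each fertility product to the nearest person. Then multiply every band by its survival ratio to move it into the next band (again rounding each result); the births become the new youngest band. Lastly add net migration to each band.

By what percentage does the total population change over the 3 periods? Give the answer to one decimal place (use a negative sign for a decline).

Numbering the groups 1..5 from youngest to oldest:
After projecting period 1:
Births: 5000 × 0.458 = 2290
Group 2: 9150 × 0.963 = 8811
Group 3: 8400 × 0.962 = 8081
Group 4: 5000 × 0.941 = 4705
Group 5: 7750 × 0.961 = 7448
Net migration: Group 1 + 140 → 2430; Group 2 − 170 → 8641; Group 3 + 130 → 8211; Group 4 − 120 → 4585; Group 5 − 20 → 7428
Population now: 0–14=2430, 15–29=8641, 30–44=8211, 45–59=4585, 60–74=7428
After projecting period 2:
Births: 8211 × 0.458 = 3761
Group 2: 2430 × 0.963 = 2340
Group 3: 8641 × 0.962 = 8313
Group 4: 8211 × 0.941 = 7727
Group 5: 4585 × 0.961 = 4406
Net migration: Group 1 + 140 → 3901; Group 2 − 170 → 2170; Group 3 + 130 → 8443; Group 4 − 120 → 7607; Group 5 − 20 → 4386
Population now: 0–14=3901, 15–29=2170, 30–44=8443, 45–59=7607, 60–74=4386
After projecting period 3:
Births: 8443 × 0.458 = 3867
Group 2: 3901 × 0.963 = 3757
Group 3: 2170 × 0.962 = 2088
Group 4: 8443 × 0.941 = 7945
Group 5: 7607 × 0.961 = 7310
Net migration: Group 1 + 140 → 4007; Group 2 − 170 → 3587; Group 3 + 130 → 2218; Group 4 − 120 → 7825; Group 5 − 20 → 7290
Population now: 0–14=4007, 15–29=3587, 30–44=2218, 45–59=7825, 60–74=7290
Total: 34550 → 24927; change = -9623; percentage change = -27.9%

-27.9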